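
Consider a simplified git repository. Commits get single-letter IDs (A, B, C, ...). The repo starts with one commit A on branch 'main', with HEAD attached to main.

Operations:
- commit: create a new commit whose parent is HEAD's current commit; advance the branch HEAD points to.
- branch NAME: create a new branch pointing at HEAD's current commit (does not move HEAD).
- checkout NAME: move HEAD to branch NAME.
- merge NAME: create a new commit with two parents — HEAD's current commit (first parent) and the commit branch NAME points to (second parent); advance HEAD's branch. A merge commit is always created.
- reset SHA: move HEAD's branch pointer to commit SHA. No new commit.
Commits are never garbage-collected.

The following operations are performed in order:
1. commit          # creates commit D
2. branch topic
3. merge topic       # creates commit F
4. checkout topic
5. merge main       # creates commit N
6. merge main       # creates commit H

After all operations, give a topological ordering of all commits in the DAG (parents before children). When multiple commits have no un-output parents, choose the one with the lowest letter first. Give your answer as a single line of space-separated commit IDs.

Answer: A D F N H

Derivation:
After op 1 (commit): HEAD=main@D [main=D]
After op 2 (branch): HEAD=main@D [main=D topic=D]
After op 3 (merge): HEAD=main@F [main=F topic=D]
After op 4 (checkout): HEAD=topic@D [main=F topic=D]
After op 5 (merge): HEAD=topic@N [main=F topic=N]
After op 6 (merge): HEAD=topic@H [main=F topic=H]
commit A: parents=[]
commit D: parents=['A']
commit F: parents=['D', 'D']
commit H: parents=['N', 'F']
commit N: parents=['D', 'F']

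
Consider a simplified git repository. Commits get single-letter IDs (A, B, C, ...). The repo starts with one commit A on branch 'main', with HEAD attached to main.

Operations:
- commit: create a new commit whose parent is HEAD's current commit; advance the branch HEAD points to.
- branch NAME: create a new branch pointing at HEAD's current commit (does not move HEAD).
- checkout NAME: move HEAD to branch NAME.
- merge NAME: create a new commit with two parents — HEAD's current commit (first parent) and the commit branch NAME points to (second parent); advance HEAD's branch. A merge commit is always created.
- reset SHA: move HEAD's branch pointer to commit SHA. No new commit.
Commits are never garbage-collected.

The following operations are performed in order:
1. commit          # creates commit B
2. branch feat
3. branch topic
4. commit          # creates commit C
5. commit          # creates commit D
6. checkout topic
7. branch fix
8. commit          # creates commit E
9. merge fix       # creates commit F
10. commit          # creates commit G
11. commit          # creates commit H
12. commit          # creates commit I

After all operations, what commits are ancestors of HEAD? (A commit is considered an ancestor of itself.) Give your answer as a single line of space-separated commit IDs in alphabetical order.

Answer: A B E F G H I

Derivation:
After op 1 (commit): HEAD=main@B [main=B]
After op 2 (branch): HEAD=main@B [feat=B main=B]
After op 3 (branch): HEAD=main@B [feat=B main=B topic=B]
After op 4 (commit): HEAD=main@C [feat=B main=C topic=B]
After op 5 (commit): HEAD=main@D [feat=B main=D topic=B]
After op 6 (checkout): HEAD=topic@B [feat=B main=D topic=B]
After op 7 (branch): HEAD=topic@B [feat=B fix=B main=D topic=B]
After op 8 (commit): HEAD=topic@E [feat=B fix=B main=D topic=E]
After op 9 (merge): HEAD=topic@F [feat=B fix=B main=D topic=F]
After op 10 (commit): HEAD=topic@G [feat=B fix=B main=D topic=G]
After op 11 (commit): HEAD=topic@H [feat=B fix=B main=D topic=H]
After op 12 (commit): HEAD=topic@I [feat=B fix=B main=D topic=I]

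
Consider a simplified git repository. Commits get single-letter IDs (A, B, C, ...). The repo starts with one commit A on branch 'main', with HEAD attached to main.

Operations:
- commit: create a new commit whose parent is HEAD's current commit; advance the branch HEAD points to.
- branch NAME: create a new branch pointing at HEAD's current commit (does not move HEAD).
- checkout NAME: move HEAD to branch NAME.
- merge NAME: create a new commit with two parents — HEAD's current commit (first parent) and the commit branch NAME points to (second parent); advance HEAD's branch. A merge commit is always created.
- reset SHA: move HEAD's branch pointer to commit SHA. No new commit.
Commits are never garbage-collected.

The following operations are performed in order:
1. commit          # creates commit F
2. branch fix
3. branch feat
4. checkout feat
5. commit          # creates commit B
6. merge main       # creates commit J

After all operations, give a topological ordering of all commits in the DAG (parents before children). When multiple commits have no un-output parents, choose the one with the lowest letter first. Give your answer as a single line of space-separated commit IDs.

Answer: A F B J

Derivation:
After op 1 (commit): HEAD=main@F [main=F]
After op 2 (branch): HEAD=main@F [fix=F main=F]
After op 3 (branch): HEAD=main@F [feat=F fix=F main=F]
After op 4 (checkout): HEAD=feat@F [feat=F fix=F main=F]
After op 5 (commit): HEAD=feat@B [feat=B fix=F main=F]
After op 6 (merge): HEAD=feat@J [feat=J fix=F main=F]
commit A: parents=[]
commit B: parents=['F']
commit F: parents=['A']
commit J: parents=['B', 'F']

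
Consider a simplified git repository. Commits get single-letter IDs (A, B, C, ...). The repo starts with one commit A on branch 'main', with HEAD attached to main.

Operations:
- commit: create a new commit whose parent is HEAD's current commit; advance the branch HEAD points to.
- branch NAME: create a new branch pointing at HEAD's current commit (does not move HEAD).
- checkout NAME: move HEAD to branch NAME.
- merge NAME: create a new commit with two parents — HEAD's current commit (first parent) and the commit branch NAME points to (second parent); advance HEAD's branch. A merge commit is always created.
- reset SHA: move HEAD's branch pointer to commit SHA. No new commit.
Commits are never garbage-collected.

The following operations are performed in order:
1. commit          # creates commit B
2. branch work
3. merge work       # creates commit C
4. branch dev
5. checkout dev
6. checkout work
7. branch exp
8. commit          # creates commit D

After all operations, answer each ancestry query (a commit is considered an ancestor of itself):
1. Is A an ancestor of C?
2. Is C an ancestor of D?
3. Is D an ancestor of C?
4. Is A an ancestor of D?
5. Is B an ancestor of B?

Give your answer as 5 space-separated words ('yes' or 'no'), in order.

Answer: yes no no yes yes

Derivation:
After op 1 (commit): HEAD=main@B [main=B]
After op 2 (branch): HEAD=main@B [main=B work=B]
After op 3 (merge): HEAD=main@C [main=C work=B]
After op 4 (branch): HEAD=main@C [dev=C main=C work=B]
After op 5 (checkout): HEAD=dev@C [dev=C main=C work=B]
After op 6 (checkout): HEAD=work@B [dev=C main=C work=B]
After op 7 (branch): HEAD=work@B [dev=C exp=B main=C work=B]
After op 8 (commit): HEAD=work@D [dev=C exp=B main=C work=D]
ancestors(C) = {A,B,C}; A in? yes
ancestors(D) = {A,B,D}; C in? no
ancestors(C) = {A,B,C}; D in? no
ancestors(D) = {A,B,D}; A in? yes
ancestors(B) = {A,B}; B in? yes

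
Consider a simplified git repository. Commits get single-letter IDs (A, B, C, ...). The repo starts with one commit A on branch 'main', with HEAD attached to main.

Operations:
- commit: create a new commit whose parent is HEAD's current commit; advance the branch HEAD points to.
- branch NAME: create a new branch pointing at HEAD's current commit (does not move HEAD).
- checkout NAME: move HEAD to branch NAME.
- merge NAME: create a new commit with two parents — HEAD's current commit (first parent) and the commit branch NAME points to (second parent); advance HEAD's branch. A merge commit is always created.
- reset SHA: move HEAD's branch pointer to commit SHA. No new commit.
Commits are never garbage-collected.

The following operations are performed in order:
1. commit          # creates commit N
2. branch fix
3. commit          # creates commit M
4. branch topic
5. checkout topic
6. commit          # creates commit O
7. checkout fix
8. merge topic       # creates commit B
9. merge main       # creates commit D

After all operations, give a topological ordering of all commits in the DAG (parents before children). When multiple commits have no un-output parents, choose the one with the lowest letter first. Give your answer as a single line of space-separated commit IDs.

After op 1 (commit): HEAD=main@N [main=N]
After op 2 (branch): HEAD=main@N [fix=N main=N]
After op 3 (commit): HEAD=main@M [fix=N main=M]
After op 4 (branch): HEAD=main@M [fix=N main=M topic=M]
After op 5 (checkout): HEAD=topic@M [fix=N main=M topic=M]
After op 6 (commit): HEAD=topic@O [fix=N main=M topic=O]
After op 7 (checkout): HEAD=fix@N [fix=N main=M topic=O]
After op 8 (merge): HEAD=fix@B [fix=B main=M topic=O]
After op 9 (merge): HEAD=fix@D [fix=D main=M topic=O]
commit A: parents=[]
commit B: parents=['N', 'O']
commit D: parents=['B', 'M']
commit M: parents=['N']
commit N: parents=['A']
commit O: parents=['M']

Answer: A N M O B D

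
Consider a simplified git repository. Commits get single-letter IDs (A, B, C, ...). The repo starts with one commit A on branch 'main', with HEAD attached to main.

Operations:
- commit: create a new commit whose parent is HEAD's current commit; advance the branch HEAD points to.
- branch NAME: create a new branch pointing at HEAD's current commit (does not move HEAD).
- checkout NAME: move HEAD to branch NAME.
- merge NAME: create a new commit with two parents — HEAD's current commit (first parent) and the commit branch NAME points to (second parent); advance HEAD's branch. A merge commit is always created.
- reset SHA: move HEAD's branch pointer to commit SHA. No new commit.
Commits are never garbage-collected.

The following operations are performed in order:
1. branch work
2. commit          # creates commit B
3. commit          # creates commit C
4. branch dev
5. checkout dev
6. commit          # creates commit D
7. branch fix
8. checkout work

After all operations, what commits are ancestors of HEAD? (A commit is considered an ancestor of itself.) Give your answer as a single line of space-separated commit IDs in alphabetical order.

Answer: A

Derivation:
After op 1 (branch): HEAD=main@A [main=A work=A]
After op 2 (commit): HEAD=main@B [main=B work=A]
After op 3 (commit): HEAD=main@C [main=C work=A]
After op 4 (branch): HEAD=main@C [dev=C main=C work=A]
After op 5 (checkout): HEAD=dev@C [dev=C main=C work=A]
After op 6 (commit): HEAD=dev@D [dev=D main=C work=A]
After op 7 (branch): HEAD=dev@D [dev=D fix=D main=C work=A]
After op 8 (checkout): HEAD=work@A [dev=D fix=D main=C work=A]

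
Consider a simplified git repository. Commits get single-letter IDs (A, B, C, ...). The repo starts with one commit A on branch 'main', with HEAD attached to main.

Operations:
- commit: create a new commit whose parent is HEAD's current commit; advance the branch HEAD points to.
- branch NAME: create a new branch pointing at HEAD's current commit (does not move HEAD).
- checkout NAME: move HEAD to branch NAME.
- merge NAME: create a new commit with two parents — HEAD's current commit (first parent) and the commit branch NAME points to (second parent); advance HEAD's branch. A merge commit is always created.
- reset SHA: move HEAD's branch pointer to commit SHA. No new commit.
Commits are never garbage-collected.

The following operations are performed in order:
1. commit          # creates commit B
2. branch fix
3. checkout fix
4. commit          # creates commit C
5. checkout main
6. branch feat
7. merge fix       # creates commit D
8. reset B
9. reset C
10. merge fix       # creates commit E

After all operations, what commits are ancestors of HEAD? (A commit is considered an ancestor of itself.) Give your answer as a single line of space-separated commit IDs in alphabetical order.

After op 1 (commit): HEAD=main@B [main=B]
After op 2 (branch): HEAD=main@B [fix=B main=B]
After op 3 (checkout): HEAD=fix@B [fix=B main=B]
After op 4 (commit): HEAD=fix@C [fix=C main=B]
After op 5 (checkout): HEAD=main@B [fix=C main=B]
After op 6 (branch): HEAD=main@B [feat=B fix=C main=B]
After op 7 (merge): HEAD=main@D [feat=B fix=C main=D]
After op 8 (reset): HEAD=main@B [feat=B fix=C main=B]
After op 9 (reset): HEAD=main@C [feat=B fix=C main=C]
After op 10 (merge): HEAD=main@E [feat=B fix=C main=E]

Answer: A B C E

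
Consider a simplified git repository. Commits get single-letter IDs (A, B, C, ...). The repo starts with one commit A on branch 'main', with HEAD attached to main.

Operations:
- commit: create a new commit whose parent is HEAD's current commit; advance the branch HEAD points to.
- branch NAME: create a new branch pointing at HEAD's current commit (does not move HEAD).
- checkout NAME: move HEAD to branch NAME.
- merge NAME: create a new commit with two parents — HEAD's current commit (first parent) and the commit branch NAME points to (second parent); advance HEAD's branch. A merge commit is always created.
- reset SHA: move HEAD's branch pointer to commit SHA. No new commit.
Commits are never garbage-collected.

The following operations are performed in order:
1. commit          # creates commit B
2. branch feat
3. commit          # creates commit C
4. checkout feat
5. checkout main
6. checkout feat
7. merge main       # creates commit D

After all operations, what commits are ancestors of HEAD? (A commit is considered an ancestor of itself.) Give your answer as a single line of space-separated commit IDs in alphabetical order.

After op 1 (commit): HEAD=main@B [main=B]
After op 2 (branch): HEAD=main@B [feat=B main=B]
After op 3 (commit): HEAD=main@C [feat=B main=C]
After op 4 (checkout): HEAD=feat@B [feat=B main=C]
After op 5 (checkout): HEAD=main@C [feat=B main=C]
After op 6 (checkout): HEAD=feat@B [feat=B main=C]
After op 7 (merge): HEAD=feat@D [feat=D main=C]

Answer: A B C D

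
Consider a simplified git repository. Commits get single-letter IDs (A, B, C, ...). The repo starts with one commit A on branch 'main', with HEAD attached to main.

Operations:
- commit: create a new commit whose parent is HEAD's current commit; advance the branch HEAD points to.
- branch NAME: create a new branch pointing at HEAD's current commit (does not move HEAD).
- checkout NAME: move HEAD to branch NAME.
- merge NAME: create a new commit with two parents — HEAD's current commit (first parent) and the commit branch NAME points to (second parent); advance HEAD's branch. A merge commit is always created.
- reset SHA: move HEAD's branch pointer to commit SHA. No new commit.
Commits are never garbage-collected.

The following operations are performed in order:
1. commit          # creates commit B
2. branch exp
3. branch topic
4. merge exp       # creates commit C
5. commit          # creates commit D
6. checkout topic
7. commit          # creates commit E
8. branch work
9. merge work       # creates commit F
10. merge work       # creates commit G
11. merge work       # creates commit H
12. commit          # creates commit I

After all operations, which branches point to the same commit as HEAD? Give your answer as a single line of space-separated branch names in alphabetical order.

After op 1 (commit): HEAD=main@B [main=B]
After op 2 (branch): HEAD=main@B [exp=B main=B]
After op 3 (branch): HEAD=main@B [exp=B main=B topic=B]
After op 4 (merge): HEAD=main@C [exp=B main=C topic=B]
After op 5 (commit): HEAD=main@D [exp=B main=D topic=B]
After op 6 (checkout): HEAD=topic@B [exp=B main=D topic=B]
After op 7 (commit): HEAD=topic@E [exp=B main=D topic=E]
After op 8 (branch): HEAD=topic@E [exp=B main=D topic=E work=E]
After op 9 (merge): HEAD=topic@F [exp=B main=D topic=F work=E]
After op 10 (merge): HEAD=topic@G [exp=B main=D topic=G work=E]
After op 11 (merge): HEAD=topic@H [exp=B main=D topic=H work=E]
After op 12 (commit): HEAD=topic@I [exp=B main=D topic=I work=E]

Answer: topic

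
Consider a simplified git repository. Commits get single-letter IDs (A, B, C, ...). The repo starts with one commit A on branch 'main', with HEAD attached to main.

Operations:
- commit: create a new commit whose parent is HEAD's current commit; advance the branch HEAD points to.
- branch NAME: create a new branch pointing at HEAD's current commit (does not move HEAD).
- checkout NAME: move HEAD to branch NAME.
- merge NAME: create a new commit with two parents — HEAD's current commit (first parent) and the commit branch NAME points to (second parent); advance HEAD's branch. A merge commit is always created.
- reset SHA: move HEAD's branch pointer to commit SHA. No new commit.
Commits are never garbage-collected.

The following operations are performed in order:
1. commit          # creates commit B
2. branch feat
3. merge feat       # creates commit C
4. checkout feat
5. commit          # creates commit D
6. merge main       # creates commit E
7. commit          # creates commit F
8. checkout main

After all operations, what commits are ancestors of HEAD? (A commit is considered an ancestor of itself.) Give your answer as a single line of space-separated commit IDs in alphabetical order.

After op 1 (commit): HEAD=main@B [main=B]
After op 2 (branch): HEAD=main@B [feat=B main=B]
After op 3 (merge): HEAD=main@C [feat=B main=C]
After op 4 (checkout): HEAD=feat@B [feat=B main=C]
After op 5 (commit): HEAD=feat@D [feat=D main=C]
After op 6 (merge): HEAD=feat@E [feat=E main=C]
After op 7 (commit): HEAD=feat@F [feat=F main=C]
After op 8 (checkout): HEAD=main@C [feat=F main=C]

Answer: A B C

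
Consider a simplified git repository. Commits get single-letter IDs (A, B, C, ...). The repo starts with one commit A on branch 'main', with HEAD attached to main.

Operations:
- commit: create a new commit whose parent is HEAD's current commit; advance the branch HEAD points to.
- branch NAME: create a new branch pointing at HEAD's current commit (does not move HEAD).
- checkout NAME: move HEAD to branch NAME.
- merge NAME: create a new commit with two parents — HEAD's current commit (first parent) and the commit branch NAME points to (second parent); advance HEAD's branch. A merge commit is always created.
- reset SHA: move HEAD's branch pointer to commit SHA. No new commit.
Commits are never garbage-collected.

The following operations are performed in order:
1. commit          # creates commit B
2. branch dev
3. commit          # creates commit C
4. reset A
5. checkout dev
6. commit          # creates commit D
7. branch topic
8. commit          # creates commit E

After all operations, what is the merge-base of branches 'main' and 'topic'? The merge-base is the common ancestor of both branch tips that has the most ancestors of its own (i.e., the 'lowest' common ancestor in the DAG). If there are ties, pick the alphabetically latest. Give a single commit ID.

Answer: A

Derivation:
After op 1 (commit): HEAD=main@B [main=B]
After op 2 (branch): HEAD=main@B [dev=B main=B]
After op 3 (commit): HEAD=main@C [dev=B main=C]
After op 4 (reset): HEAD=main@A [dev=B main=A]
After op 5 (checkout): HEAD=dev@B [dev=B main=A]
After op 6 (commit): HEAD=dev@D [dev=D main=A]
After op 7 (branch): HEAD=dev@D [dev=D main=A topic=D]
After op 8 (commit): HEAD=dev@E [dev=E main=A topic=D]
ancestors(main=A): ['A']
ancestors(topic=D): ['A', 'B', 'D']
common: ['A']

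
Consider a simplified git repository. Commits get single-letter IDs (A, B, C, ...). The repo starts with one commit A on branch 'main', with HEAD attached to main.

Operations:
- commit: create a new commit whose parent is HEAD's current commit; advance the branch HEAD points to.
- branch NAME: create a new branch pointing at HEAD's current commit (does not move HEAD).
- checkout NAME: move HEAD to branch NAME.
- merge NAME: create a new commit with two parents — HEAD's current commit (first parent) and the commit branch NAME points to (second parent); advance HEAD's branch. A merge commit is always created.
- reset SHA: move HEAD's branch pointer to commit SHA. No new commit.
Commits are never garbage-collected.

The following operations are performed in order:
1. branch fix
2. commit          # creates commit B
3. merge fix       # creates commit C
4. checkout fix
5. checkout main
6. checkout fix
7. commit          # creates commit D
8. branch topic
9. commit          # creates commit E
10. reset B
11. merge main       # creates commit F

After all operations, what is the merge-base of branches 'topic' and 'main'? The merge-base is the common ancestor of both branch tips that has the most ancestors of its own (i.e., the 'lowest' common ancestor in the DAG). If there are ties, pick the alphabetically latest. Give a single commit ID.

Answer: A

Derivation:
After op 1 (branch): HEAD=main@A [fix=A main=A]
After op 2 (commit): HEAD=main@B [fix=A main=B]
After op 3 (merge): HEAD=main@C [fix=A main=C]
After op 4 (checkout): HEAD=fix@A [fix=A main=C]
After op 5 (checkout): HEAD=main@C [fix=A main=C]
After op 6 (checkout): HEAD=fix@A [fix=A main=C]
After op 7 (commit): HEAD=fix@D [fix=D main=C]
After op 8 (branch): HEAD=fix@D [fix=D main=C topic=D]
After op 9 (commit): HEAD=fix@E [fix=E main=C topic=D]
After op 10 (reset): HEAD=fix@B [fix=B main=C topic=D]
After op 11 (merge): HEAD=fix@F [fix=F main=C topic=D]
ancestors(topic=D): ['A', 'D']
ancestors(main=C): ['A', 'B', 'C']
common: ['A']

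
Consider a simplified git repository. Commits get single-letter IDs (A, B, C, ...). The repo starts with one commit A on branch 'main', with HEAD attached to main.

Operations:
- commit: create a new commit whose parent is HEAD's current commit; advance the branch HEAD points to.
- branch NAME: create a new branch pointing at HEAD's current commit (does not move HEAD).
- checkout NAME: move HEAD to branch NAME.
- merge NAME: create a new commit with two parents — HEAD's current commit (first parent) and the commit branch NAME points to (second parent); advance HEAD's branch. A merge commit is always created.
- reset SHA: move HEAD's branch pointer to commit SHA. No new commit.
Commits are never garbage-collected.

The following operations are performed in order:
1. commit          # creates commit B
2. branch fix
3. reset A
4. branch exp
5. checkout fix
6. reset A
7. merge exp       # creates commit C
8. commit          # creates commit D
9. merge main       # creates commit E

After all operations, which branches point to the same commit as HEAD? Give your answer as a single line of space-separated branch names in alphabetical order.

Answer: fix

Derivation:
After op 1 (commit): HEAD=main@B [main=B]
After op 2 (branch): HEAD=main@B [fix=B main=B]
After op 3 (reset): HEAD=main@A [fix=B main=A]
After op 4 (branch): HEAD=main@A [exp=A fix=B main=A]
After op 5 (checkout): HEAD=fix@B [exp=A fix=B main=A]
After op 6 (reset): HEAD=fix@A [exp=A fix=A main=A]
After op 7 (merge): HEAD=fix@C [exp=A fix=C main=A]
After op 8 (commit): HEAD=fix@D [exp=A fix=D main=A]
After op 9 (merge): HEAD=fix@E [exp=A fix=E main=A]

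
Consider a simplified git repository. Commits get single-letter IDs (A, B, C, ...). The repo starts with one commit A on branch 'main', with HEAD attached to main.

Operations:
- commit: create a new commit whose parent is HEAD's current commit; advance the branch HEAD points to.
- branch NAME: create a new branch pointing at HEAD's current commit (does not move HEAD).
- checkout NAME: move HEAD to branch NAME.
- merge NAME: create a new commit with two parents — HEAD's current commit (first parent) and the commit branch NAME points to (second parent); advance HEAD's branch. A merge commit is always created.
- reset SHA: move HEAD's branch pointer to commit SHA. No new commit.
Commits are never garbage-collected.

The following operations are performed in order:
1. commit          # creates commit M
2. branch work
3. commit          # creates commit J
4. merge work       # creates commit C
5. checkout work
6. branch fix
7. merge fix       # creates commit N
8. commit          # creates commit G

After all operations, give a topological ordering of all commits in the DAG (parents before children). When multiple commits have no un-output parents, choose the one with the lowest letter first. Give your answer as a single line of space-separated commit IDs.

After op 1 (commit): HEAD=main@M [main=M]
After op 2 (branch): HEAD=main@M [main=M work=M]
After op 3 (commit): HEAD=main@J [main=J work=M]
After op 4 (merge): HEAD=main@C [main=C work=M]
After op 5 (checkout): HEAD=work@M [main=C work=M]
After op 6 (branch): HEAD=work@M [fix=M main=C work=M]
After op 7 (merge): HEAD=work@N [fix=M main=C work=N]
After op 8 (commit): HEAD=work@G [fix=M main=C work=G]
commit A: parents=[]
commit C: parents=['J', 'M']
commit G: parents=['N']
commit J: parents=['M']
commit M: parents=['A']
commit N: parents=['M', 'M']

Answer: A M J C N G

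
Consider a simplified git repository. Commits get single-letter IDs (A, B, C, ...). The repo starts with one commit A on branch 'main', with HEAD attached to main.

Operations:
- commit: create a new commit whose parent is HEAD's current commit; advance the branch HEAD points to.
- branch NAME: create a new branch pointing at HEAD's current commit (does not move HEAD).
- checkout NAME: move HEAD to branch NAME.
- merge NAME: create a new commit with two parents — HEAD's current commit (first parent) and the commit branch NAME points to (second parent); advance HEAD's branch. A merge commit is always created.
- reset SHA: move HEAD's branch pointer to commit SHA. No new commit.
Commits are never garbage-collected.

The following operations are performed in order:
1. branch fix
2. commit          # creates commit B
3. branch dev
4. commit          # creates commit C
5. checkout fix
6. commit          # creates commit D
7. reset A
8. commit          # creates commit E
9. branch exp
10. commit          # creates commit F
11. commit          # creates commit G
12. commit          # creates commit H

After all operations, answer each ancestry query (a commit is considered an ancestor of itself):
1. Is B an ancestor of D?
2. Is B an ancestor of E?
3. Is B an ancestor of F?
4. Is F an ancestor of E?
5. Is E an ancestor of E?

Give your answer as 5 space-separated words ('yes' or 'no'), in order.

Answer: no no no no yes

Derivation:
After op 1 (branch): HEAD=main@A [fix=A main=A]
After op 2 (commit): HEAD=main@B [fix=A main=B]
After op 3 (branch): HEAD=main@B [dev=B fix=A main=B]
After op 4 (commit): HEAD=main@C [dev=B fix=A main=C]
After op 5 (checkout): HEAD=fix@A [dev=B fix=A main=C]
After op 6 (commit): HEAD=fix@D [dev=B fix=D main=C]
After op 7 (reset): HEAD=fix@A [dev=B fix=A main=C]
After op 8 (commit): HEAD=fix@E [dev=B fix=E main=C]
After op 9 (branch): HEAD=fix@E [dev=B exp=E fix=E main=C]
After op 10 (commit): HEAD=fix@F [dev=B exp=E fix=F main=C]
After op 11 (commit): HEAD=fix@G [dev=B exp=E fix=G main=C]
After op 12 (commit): HEAD=fix@H [dev=B exp=E fix=H main=C]
ancestors(D) = {A,D}; B in? no
ancestors(E) = {A,E}; B in? no
ancestors(F) = {A,E,F}; B in? no
ancestors(E) = {A,E}; F in? no
ancestors(E) = {A,E}; E in? yes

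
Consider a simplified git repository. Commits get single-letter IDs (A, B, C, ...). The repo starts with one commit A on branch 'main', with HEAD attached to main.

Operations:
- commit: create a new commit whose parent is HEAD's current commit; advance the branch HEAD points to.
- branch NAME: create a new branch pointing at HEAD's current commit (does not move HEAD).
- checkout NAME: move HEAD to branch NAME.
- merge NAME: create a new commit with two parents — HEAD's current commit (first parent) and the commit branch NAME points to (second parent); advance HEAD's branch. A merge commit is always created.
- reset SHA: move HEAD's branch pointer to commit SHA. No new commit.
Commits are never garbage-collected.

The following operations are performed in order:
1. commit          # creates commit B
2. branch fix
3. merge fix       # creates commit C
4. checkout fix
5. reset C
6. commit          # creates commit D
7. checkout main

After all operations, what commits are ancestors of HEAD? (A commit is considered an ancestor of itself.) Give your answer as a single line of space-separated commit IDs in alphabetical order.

Answer: A B C

Derivation:
After op 1 (commit): HEAD=main@B [main=B]
After op 2 (branch): HEAD=main@B [fix=B main=B]
After op 3 (merge): HEAD=main@C [fix=B main=C]
After op 4 (checkout): HEAD=fix@B [fix=B main=C]
After op 5 (reset): HEAD=fix@C [fix=C main=C]
After op 6 (commit): HEAD=fix@D [fix=D main=C]
After op 7 (checkout): HEAD=main@C [fix=D main=C]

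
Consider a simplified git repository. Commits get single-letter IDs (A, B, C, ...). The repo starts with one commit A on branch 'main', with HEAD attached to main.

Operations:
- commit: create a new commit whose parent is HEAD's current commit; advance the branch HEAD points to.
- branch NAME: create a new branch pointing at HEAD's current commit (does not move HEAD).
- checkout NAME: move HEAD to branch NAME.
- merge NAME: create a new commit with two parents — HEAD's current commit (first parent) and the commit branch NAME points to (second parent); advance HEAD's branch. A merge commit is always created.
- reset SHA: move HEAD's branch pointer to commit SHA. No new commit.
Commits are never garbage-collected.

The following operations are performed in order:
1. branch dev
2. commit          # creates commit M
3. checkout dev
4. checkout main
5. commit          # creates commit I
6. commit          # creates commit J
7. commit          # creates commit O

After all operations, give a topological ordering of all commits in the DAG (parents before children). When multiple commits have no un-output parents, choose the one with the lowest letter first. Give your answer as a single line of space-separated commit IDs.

Answer: A M I J O

Derivation:
After op 1 (branch): HEAD=main@A [dev=A main=A]
After op 2 (commit): HEAD=main@M [dev=A main=M]
After op 3 (checkout): HEAD=dev@A [dev=A main=M]
After op 4 (checkout): HEAD=main@M [dev=A main=M]
After op 5 (commit): HEAD=main@I [dev=A main=I]
After op 6 (commit): HEAD=main@J [dev=A main=J]
After op 7 (commit): HEAD=main@O [dev=A main=O]
commit A: parents=[]
commit I: parents=['M']
commit J: parents=['I']
commit M: parents=['A']
commit O: parents=['J']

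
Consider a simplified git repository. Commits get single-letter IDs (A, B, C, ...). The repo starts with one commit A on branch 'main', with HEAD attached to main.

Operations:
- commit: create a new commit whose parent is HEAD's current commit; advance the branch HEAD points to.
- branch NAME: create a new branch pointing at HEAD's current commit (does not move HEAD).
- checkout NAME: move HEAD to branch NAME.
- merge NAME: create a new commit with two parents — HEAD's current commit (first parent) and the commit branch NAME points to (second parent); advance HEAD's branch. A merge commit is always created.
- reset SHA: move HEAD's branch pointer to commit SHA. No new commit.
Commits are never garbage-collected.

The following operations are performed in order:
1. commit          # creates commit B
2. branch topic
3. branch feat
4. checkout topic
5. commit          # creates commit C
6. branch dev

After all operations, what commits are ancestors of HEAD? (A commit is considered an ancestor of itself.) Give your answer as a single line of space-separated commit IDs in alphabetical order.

After op 1 (commit): HEAD=main@B [main=B]
After op 2 (branch): HEAD=main@B [main=B topic=B]
After op 3 (branch): HEAD=main@B [feat=B main=B topic=B]
After op 4 (checkout): HEAD=topic@B [feat=B main=B topic=B]
After op 5 (commit): HEAD=topic@C [feat=B main=B topic=C]
After op 6 (branch): HEAD=topic@C [dev=C feat=B main=B topic=C]

Answer: A B C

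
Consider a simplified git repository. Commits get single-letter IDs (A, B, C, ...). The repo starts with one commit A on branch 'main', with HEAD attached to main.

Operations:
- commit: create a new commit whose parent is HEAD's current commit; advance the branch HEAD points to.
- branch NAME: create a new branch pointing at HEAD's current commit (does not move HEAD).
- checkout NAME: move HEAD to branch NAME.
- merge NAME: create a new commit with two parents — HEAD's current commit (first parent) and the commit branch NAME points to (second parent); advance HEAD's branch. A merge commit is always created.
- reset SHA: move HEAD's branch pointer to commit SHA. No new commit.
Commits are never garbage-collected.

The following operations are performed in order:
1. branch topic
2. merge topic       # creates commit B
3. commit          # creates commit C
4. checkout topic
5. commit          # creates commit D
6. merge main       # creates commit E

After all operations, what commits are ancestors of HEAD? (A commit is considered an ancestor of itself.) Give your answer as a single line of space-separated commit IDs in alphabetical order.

After op 1 (branch): HEAD=main@A [main=A topic=A]
After op 2 (merge): HEAD=main@B [main=B topic=A]
After op 3 (commit): HEAD=main@C [main=C topic=A]
After op 4 (checkout): HEAD=topic@A [main=C topic=A]
After op 5 (commit): HEAD=topic@D [main=C topic=D]
After op 6 (merge): HEAD=topic@E [main=C topic=E]

Answer: A B C D E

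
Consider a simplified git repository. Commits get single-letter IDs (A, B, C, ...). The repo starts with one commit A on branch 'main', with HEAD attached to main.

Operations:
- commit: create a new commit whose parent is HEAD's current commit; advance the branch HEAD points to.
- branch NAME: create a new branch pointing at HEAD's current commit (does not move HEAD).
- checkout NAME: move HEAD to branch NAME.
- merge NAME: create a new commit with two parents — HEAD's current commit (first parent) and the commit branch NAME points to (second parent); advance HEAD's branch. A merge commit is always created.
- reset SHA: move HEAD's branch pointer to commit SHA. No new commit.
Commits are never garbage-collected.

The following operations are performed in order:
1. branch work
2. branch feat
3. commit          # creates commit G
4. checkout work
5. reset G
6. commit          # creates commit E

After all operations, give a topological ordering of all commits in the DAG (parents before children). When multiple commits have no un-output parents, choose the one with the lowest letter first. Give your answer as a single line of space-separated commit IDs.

After op 1 (branch): HEAD=main@A [main=A work=A]
After op 2 (branch): HEAD=main@A [feat=A main=A work=A]
After op 3 (commit): HEAD=main@G [feat=A main=G work=A]
After op 4 (checkout): HEAD=work@A [feat=A main=G work=A]
After op 5 (reset): HEAD=work@G [feat=A main=G work=G]
After op 6 (commit): HEAD=work@E [feat=A main=G work=E]
commit A: parents=[]
commit E: parents=['G']
commit G: parents=['A']

Answer: A G E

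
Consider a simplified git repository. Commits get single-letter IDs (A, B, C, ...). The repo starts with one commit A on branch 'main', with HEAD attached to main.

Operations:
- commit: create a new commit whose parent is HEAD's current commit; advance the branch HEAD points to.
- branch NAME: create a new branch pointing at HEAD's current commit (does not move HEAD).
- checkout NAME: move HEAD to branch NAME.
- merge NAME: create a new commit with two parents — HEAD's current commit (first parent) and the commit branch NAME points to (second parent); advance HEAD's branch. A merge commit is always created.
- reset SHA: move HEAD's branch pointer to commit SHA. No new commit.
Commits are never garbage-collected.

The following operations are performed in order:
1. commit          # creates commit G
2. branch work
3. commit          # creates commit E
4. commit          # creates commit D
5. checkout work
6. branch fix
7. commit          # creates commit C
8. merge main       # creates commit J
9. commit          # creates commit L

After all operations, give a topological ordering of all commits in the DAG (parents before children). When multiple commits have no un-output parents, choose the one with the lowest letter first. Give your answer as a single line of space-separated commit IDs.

Answer: A G C E D J L

Derivation:
After op 1 (commit): HEAD=main@G [main=G]
After op 2 (branch): HEAD=main@G [main=G work=G]
After op 3 (commit): HEAD=main@E [main=E work=G]
After op 4 (commit): HEAD=main@D [main=D work=G]
After op 5 (checkout): HEAD=work@G [main=D work=G]
After op 6 (branch): HEAD=work@G [fix=G main=D work=G]
After op 7 (commit): HEAD=work@C [fix=G main=D work=C]
After op 8 (merge): HEAD=work@J [fix=G main=D work=J]
After op 9 (commit): HEAD=work@L [fix=G main=D work=L]
commit A: parents=[]
commit C: parents=['G']
commit D: parents=['E']
commit E: parents=['G']
commit G: parents=['A']
commit J: parents=['C', 'D']
commit L: parents=['J']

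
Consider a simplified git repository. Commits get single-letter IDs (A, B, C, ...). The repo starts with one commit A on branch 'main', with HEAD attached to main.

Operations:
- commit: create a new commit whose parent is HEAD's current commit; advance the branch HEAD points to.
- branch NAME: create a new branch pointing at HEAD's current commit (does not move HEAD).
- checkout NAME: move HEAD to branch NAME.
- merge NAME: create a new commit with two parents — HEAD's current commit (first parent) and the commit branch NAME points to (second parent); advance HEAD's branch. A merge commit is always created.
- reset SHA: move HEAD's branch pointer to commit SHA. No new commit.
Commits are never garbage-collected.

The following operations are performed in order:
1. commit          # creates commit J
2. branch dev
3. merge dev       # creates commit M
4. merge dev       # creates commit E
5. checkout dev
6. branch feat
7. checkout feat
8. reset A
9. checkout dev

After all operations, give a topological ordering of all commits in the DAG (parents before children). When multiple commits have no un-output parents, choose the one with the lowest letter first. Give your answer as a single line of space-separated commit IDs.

After op 1 (commit): HEAD=main@J [main=J]
After op 2 (branch): HEAD=main@J [dev=J main=J]
After op 3 (merge): HEAD=main@M [dev=J main=M]
After op 4 (merge): HEAD=main@E [dev=J main=E]
After op 5 (checkout): HEAD=dev@J [dev=J main=E]
After op 6 (branch): HEAD=dev@J [dev=J feat=J main=E]
After op 7 (checkout): HEAD=feat@J [dev=J feat=J main=E]
After op 8 (reset): HEAD=feat@A [dev=J feat=A main=E]
After op 9 (checkout): HEAD=dev@J [dev=J feat=A main=E]
commit A: parents=[]
commit E: parents=['M', 'J']
commit J: parents=['A']
commit M: parents=['J', 'J']

Answer: A J M E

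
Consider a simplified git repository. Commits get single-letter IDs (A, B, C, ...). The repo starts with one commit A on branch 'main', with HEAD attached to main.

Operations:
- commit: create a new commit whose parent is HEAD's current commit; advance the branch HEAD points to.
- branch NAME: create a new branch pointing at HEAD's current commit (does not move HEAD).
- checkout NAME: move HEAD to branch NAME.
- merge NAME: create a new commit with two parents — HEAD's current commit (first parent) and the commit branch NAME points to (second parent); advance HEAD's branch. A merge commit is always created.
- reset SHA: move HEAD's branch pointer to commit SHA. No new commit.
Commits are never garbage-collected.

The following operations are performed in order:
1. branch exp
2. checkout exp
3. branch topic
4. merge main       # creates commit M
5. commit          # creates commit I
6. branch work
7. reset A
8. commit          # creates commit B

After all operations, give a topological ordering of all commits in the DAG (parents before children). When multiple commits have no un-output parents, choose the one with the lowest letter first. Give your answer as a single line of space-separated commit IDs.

After op 1 (branch): HEAD=main@A [exp=A main=A]
After op 2 (checkout): HEAD=exp@A [exp=A main=A]
After op 3 (branch): HEAD=exp@A [exp=A main=A topic=A]
After op 4 (merge): HEAD=exp@M [exp=M main=A topic=A]
After op 5 (commit): HEAD=exp@I [exp=I main=A topic=A]
After op 6 (branch): HEAD=exp@I [exp=I main=A topic=A work=I]
After op 7 (reset): HEAD=exp@A [exp=A main=A topic=A work=I]
After op 8 (commit): HEAD=exp@B [exp=B main=A topic=A work=I]
commit A: parents=[]
commit B: parents=['A']
commit I: parents=['M']
commit M: parents=['A', 'A']

Answer: A B M I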